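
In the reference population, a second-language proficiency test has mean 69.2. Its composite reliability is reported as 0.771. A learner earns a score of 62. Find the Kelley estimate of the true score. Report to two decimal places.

63.65

Weight the observed score by reliability and the mean by (1 − reliability): T̂ = 0.771·62 + 0.229·69.2 = 47.802 + 15.8468 = 63.649.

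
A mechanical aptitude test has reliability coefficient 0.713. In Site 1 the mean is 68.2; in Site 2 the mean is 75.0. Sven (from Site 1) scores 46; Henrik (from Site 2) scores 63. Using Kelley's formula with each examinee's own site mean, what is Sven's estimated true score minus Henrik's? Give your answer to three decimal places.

T̂_Sven = 0.713(46) + 0.287(68.2) = 52.37140
T̂_Henrik = 0.713(63) + 0.287(75.0) = 66.44400
Difference = 52.37140 − 66.44400 = -14.07260

-14.073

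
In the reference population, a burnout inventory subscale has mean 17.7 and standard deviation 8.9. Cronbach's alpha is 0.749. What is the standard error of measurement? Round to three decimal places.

SEM = SD · √(1 − ρ) = 8.9 × √0.251 = 8.9 × 0.5010 = 4.4589

4.459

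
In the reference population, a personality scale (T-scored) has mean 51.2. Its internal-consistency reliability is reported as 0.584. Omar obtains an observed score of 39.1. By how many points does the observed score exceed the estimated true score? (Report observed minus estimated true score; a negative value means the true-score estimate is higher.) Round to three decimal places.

-5.034

T̂ = 0.584(39.1) + 0.416(51.2) = 22.8344 + 21.2992 = 44.13360 → 44.1336
X − T̂ = 39.1 − 44.1336 = -5.0336 → -5.034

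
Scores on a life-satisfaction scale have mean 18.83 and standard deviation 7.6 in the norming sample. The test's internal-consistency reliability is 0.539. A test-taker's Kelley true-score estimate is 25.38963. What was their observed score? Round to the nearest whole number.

31

T̂ = ρX + (1 − ρ)μ  ⇒  X = (T̂ − (1 − ρ)μ) / ρ
X = (25.38963 − 0.461 × 18.83) / 0.539 = (25.38963 − 8.68063) / 0.539 = 16.70900 / 0.539 = 31.00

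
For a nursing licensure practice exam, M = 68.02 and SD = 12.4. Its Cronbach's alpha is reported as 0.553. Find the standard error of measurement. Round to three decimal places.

8.290

SEM = SD · √(1 − ρ) = 12.4 × √0.447 = 12.4 × 0.6686 = 8.2904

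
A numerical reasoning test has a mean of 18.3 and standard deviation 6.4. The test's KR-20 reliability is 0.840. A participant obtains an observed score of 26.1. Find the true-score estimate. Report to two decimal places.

24.85

T̂ = ρX + (1 − ρ)μ
  = 0.840 × 26.1 + 0.160 × 18.3
  = 21.9240 + 2.9280
  = 24.852
  ≈ 24.85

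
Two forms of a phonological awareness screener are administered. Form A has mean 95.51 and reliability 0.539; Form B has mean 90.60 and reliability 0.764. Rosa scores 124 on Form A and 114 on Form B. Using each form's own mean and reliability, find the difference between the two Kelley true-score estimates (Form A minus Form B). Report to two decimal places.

2.39

T̂_A = 0.539(124) + 0.461(95.51) = 110.8661
T̂_B = 0.764(114) + 0.236(90.60) = 108.4776
T̂_A − T̂_B = 2.3885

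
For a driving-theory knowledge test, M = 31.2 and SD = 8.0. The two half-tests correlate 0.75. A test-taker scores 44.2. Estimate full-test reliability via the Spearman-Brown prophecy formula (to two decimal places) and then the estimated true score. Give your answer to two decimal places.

Spearman-Brown: ρ = 2r/(1 + r) = 2(0.75)/(1 + 0.75) = 1.500/1.75 = 0.8571 → 0.86
T̂ = ρX + (1 − ρ)μ
  = 0.86 × 44.2 + 0.14 × 31.2
  = 38.012 + 4.368
  = 42.380
  ≈ 42.38

42.38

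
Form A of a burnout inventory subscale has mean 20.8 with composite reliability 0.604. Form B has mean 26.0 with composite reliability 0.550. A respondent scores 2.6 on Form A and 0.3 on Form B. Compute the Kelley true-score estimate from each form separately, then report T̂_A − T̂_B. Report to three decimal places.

-2.058

T̂_A = 0.604(2.6) + 0.396(20.8) = 9.80720
T̂_B = 0.550(0.3) + 0.450(26.0) = 11.86500
T̂_A − T̂_B = -2.05780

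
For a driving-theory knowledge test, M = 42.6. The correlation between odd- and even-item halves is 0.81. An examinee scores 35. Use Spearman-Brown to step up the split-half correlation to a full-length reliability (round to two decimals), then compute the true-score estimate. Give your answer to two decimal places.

Spearman-Brown: ρ = 2r/(1 + r) = 2(0.81)/(1 + 0.81) = 1.620/1.81 = 0.8950 → 0.90
T̂ = 0.90(35) + 0.10(42.6) = 31.50 + 4.260 = 35.760 → 35.76

35.76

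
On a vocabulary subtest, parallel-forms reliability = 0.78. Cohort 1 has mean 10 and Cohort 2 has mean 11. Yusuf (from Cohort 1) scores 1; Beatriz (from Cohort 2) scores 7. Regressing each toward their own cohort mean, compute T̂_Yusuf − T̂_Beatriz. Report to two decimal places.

T̂_Yusuf = 0.78(1) + 0.22(10) = 2.9800
T̂_Beatriz = 0.78(7) + 0.22(11) = 7.8800
Difference = 2.9800 − 7.8800 = -4.9000

-4.90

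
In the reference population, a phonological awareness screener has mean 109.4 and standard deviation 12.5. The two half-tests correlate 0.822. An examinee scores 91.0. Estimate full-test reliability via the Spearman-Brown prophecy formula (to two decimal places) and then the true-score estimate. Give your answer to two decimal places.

92.84

Spearman-Brown: ρ = 2r/(1 + r) = 2(0.822)/(1 + 0.822) = 1.6440/1.822 = 0.9023 → 0.90
T̂ = 0.90(91.0) + 0.10(109.4) = 81.900 + 10.940 = 92.840 → 92.84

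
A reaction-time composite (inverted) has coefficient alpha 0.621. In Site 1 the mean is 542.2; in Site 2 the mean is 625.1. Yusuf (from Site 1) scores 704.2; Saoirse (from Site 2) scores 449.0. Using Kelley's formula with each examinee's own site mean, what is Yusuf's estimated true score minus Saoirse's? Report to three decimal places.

T̂_Yusuf = 0.621(704.2) + 0.379(542.2) = 642.80200
T̂_Saoirse = 0.621(449.0) + 0.379(625.1) = 515.74190
Difference = 642.80200 − 515.74190 = 127.06010

127.060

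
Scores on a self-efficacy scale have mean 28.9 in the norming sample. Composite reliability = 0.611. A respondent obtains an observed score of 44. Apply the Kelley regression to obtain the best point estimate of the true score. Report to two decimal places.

T̂ = ρX + (1 − ρ)μ
  = 0.611 × 44 + 0.389 × 28.9
  = 26.884 + 11.2421
  = 38.126
  ≈ 38.13

38.13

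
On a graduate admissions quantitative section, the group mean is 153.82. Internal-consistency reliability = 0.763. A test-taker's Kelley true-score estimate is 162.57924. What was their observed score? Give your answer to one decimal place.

165.3

T̂ = ρX + (1 − ρ)μ  ⇒  X = (T̂ − (1 − ρ)μ) / ρ
X = (162.57924 − 0.237 × 153.82) / 0.763 = (162.57924 − 36.45534) / 0.763 = 126.12390 / 0.763 = 165.300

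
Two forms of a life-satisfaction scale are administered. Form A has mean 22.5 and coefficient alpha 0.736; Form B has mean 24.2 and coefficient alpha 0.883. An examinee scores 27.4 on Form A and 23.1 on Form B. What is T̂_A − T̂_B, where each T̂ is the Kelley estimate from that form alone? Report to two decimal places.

T̂_A = 0.736(27.4) + 0.264(22.5) = 26.1064
T̂_B = 0.883(23.1) + 0.117(24.2) = 23.2287
T̂_A − T̂_B = 2.8777

2.88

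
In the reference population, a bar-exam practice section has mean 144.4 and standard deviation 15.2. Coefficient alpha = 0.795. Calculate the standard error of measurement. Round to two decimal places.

SEM = SD · √(1 − ρ) = 15.2 × √0.205 = 15.2 × 0.4528 = 6.882

6.88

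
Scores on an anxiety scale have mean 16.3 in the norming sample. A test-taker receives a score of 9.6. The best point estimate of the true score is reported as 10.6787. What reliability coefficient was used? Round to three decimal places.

T̂ = ρX + (1 − ρ)μ  ⇒  T̂ − μ = ρ(X − μ)
ρ = (T̂ − μ)/(X − μ) = (10.6787 − 16.3) / (9.6 − 16.3) = -5.6213 / -6.7 = 0.83900

0.839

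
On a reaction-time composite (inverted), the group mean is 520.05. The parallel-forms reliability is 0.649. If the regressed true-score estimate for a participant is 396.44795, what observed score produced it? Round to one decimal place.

T̂ = ρX + (1 − ρ)μ  ⇒  X = (T̂ − (1 − ρ)μ) / ρ
X = (396.44795 − 0.351 × 520.05) / 0.649 = (396.44795 − 182.53755) / 0.649 = 213.91040 / 0.649 = 329.600

329.6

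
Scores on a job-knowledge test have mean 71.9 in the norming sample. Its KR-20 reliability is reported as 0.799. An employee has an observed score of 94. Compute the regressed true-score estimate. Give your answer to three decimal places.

T̂ = ρX + (1 − ρ)μ
  = 0.799 × 94 + 0.201 × 71.9
  = 75.106 + 14.4519
  = 89.5579
  ≈ 89.558

89.558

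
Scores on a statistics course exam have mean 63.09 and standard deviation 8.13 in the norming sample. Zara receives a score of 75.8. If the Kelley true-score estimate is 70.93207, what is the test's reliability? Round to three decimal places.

0.617

T̂ = ρX + (1 − ρ)μ  ⇒  T̂ − μ = ρ(X − μ)
ρ = (T̂ − μ)/(X − μ) = (70.93207 − 63.09) / (75.8 − 63.09) = 7.84207 / 12.71 = 0.61700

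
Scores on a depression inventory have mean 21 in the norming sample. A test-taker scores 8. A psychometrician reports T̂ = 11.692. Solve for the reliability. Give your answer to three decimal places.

T̂ = ρX + (1 − ρ)μ  ⇒  T̂ − μ = ρ(X − μ)
ρ = (T̂ − μ)/(X − μ) = (11.692 − 21) / (8 − 21) = -9.308 / -13.0 = 0.71600

0.716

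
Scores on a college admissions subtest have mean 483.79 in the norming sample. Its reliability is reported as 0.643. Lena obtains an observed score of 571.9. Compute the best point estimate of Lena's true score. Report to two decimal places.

540.44

T̂ = ρX + (1 − ρ)μ
  = 0.643 × 571.9 + 0.357 × 483.79
  = 367.7317 + 172.71303
  = 540.445
  ≈ 540.44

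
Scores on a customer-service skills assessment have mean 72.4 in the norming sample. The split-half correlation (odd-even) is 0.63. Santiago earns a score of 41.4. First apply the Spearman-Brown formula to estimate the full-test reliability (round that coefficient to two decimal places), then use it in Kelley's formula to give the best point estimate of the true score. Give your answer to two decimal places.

Spearman-Brown: ρ = 2r/(1 + r) = 2(0.63)/(1 + 0.63) = 1.260/1.63 = 0.7730 → 0.77
T̂ = 0.77(41.4) + 0.23(72.4) = 31.878 + 16.652 = 48.530 → 48.53

48.53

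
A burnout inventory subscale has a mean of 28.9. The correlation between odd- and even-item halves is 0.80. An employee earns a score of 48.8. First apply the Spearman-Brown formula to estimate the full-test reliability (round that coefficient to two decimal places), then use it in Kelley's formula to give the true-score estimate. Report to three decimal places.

Spearman-Brown: ρ = 2r/(1 + r) = 2(0.80)/(1 + 0.80) = 1.600/1.80 = 0.8889 → 0.89
T̂ = 0.89(48.8) + 0.11(28.9) = 43.432 + 3.179 = 46.6110 → 46.611

46.611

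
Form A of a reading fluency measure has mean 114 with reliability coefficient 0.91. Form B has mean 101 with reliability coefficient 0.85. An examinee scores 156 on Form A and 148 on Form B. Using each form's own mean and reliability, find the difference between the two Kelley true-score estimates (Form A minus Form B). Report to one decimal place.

T̂_A = 0.91(156) + 0.09(114) = 152.220
T̂_B = 0.85(148) + 0.15(101) = 140.950
T̂_A − T̂_B = 11.270

11.3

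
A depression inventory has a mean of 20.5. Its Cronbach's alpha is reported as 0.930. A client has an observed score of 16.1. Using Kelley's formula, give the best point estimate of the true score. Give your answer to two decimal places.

16.41

T̂ = 0.930(16.1) + 0.070(20.5) = 14.9730 + 1.4350 = 16.408 → 16.41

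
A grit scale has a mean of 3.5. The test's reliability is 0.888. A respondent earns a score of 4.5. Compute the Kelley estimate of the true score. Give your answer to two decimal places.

Weight the observed score by reliability and the mean by (1 − reliability): T̂ = 0.888·4.5 + 0.112·3.5 = 3.9960 + 0.3920 = 4.388.

4.39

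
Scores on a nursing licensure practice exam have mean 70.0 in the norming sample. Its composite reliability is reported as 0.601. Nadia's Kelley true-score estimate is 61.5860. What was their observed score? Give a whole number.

56

T̂ = ρX + (1 − ρ)μ  ⇒  X = (T̂ − (1 − ρ)μ) / ρ
X = (61.5860 − 0.399 × 70.0) / 0.601 = (61.5860 − 27.9300) / 0.601 = 33.6560 / 0.601 = 56.00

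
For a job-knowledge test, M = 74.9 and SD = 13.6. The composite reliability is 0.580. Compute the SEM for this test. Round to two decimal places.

8.81

SEM = SD · √(1 − ρ) = 13.6 × √0.420 = 13.6 × 0.6481 = 8.814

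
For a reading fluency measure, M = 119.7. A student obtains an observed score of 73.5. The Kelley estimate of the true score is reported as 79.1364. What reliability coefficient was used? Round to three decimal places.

T̂ = ρX + (1 − ρ)μ  ⇒  T̂ − μ = ρ(X − μ)
ρ = (T̂ − μ)/(X − μ) = (79.1364 − 119.7) / (73.5 − 119.7) = -40.5636 / -46.2 = 0.87800

0.878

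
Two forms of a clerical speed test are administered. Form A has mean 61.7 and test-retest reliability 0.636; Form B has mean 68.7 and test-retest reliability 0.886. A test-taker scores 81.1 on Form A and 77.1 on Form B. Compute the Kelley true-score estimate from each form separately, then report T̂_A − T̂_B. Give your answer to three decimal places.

T̂_A = 0.636(81.1) + 0.364(61.7) = 74.03840
T̂_B = 0.886(77.1) + 0.114(68.7) = 76.14240
T̂_A − T̂_B = -2.10400

-2.104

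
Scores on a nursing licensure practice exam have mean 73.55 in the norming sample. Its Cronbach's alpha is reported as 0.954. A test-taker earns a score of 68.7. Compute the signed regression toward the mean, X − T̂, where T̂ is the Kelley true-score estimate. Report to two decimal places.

-0.22

T̂ = ρX + (1 − ρ)μ
  = 0.954 × 68.7 + 0.046 × 73.55
  = 65.5398 + 3.38330
  = 68.9231
  ≈ 68.923
X − T̂ = 68.7 − 68.923 = -0.223 → -0.22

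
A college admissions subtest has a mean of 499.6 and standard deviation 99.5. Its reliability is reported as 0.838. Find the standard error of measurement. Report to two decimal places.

40.05

SEM = SD · √(1 − ρ) = 99.5 × √0.162 = 99.5 × 0.4025 = 40.048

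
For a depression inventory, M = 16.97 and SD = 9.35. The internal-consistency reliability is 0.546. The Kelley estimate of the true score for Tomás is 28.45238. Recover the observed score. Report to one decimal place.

T̂ = ρX + (1 − ρ)μ  ⇒  X = (T̂ − (1 − ρ)μ) / ρ
X = (28.45238 − 0.454 × 16.97) / 0.546 = (28.45238 − 7.70438) / 0.546 = 20.74800 / 0.546 = 38.000

38.0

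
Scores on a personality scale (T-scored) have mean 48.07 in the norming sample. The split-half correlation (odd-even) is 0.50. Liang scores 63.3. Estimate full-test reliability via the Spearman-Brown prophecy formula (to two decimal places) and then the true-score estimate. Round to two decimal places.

58.27

Spearman-Brown: ρ = 2r/(1 + r) = 2(0.50)/(1 + 0.50) = 1.000/1.50 = 0.6667 → 0.67
Weight the observed score by reliability and the mean by (1 − reliability): T̂ = 0.67·63.3 + 0.33·48.07 = 42.411 + 15.8631 = 58.274.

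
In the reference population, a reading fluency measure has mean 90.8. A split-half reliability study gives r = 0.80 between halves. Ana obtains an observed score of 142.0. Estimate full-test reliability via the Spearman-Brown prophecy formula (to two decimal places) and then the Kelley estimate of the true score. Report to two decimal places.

Spearman-Brown: ρ = 2r/(1 + r) = 2(0.80)/(1 + 0.80) = 1.600/1.80 = 0.8889 → 0.89
T̂ = 0.89(142.0) + 0.11(90.8) = 126.380 + 9.988 = 136.368 → 136.37

136.37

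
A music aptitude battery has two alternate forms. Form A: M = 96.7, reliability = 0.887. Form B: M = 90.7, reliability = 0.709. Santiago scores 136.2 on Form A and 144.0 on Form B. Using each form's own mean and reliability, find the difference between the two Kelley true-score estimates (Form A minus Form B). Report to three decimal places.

3.247

T̂_A = 0.887(136.2) + 0.113(96.7) = 131.73650
T̂_B = 0.709(144.0) + 0.291(90.7) = 128.48970
T̂_A − T̂_B = 3.24680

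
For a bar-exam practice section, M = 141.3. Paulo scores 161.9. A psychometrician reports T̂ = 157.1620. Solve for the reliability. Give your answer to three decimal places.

0.770

T̂ = ρX + (1 − ρ)μ  ⇒  T̂ − μ = ρ(X − μ)
ρ = (T̂ − μ)/(X − μ) = (157.1620 − 141.3) / (161.9 − 141.3) = 15.8620 / 20.6 = 0.77000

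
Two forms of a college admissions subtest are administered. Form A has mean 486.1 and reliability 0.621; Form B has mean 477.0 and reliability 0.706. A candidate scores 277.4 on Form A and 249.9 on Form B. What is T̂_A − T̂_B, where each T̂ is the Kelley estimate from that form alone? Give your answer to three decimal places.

T̂_A = 0.621(277.4) + 0.379(486.1) = 356.49730
T̂_B = 0.706(249.9) + 0.294(477.0) = 316.66740
T̂_A − T̂_B = 39.82990

39.830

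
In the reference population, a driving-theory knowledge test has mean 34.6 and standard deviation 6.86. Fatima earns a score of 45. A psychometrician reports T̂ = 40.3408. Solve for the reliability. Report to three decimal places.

T̂ = ρX + (1 − ρ)μ  ⇒  T̂ − μ = ρ(X − μ)
ρ = (T̂ − μ)/(X − μ) = (40.3408 − 34.6) / (45 − 34.6) = 5.7408 / 10.4 = 0.55200

0.552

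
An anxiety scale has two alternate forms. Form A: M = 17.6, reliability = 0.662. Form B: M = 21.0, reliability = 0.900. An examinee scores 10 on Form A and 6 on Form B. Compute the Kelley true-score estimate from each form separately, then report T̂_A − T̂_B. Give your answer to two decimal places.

T̂_A = 0.662(10) + 0.338(17.6) = 12.5688
T̂_B = 0.900(6) + 0.100(21.0) = 7.5000
T̂_A − T̂_B = 5.0688

5.07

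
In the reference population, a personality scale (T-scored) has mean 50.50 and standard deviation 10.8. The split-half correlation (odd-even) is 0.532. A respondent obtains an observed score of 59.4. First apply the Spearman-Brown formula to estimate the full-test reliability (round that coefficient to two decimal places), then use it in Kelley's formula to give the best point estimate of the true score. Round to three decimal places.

56.641

Spearman-Brown: ρ = 2r/(1 + r) = 2(0.532)/(1 + 0.532) = 1.0640/1.532 = 0.6945 → 0.69
Kelley's formula gives T̂ = 0.69·59.4 + 0.31·50.50 = 40.986 + 15.6550 = 56.6410.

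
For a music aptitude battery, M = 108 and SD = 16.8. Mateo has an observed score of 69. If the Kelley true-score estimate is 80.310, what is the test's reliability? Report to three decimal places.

0.710

T̂ = ρX + (1 − ρ)μ  ⇒  T̂ − μ = ρ(X − μ)
ρ = (T̂ − μ)/(X − μ) = (80.310 − 108) / (69 − 108) = -27.690 / -39.0 = 0.71000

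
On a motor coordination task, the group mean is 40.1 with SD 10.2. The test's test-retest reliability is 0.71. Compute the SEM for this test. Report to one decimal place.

SEM = SD · √(1 − ρ) = 10.2 × √0.29 = 10.2 × 0.5385 = 5.493

5.5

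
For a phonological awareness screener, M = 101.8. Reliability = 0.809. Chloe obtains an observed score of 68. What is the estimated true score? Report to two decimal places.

74.46

T̂ = 0.809(68) + 0.191(101.8) = 55.012 + 19.4438 = 74.456 → 74.46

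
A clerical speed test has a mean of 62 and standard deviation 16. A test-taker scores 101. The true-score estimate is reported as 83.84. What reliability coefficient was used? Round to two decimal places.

0.56

T̂ = ρX + (1 − ρ)μ  ⇒  T̂ − μ = ρ(X − μ)
ρ = (T̂ − μ)/(X − μ) = (83.84 − 62) / (101 − 62) = 21.84 / 39.0 = 0.5600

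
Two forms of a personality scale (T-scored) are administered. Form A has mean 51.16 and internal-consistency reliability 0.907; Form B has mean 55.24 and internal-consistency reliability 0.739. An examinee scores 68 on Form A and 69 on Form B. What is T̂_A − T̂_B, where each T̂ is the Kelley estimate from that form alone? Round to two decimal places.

1.03

T̂_A = 0.907(68) + 0.093(51.16) = 66.4339
T̂_B = 0.739(69) + 0.261(55.24) = 65.4086
T̂_A − T̂_B = 1.0252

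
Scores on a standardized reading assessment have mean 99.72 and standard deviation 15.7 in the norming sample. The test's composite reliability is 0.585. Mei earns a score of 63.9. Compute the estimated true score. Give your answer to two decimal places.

78.77

T̂ = ρX + (1 − ρ)μ
  = 0.585 × 63.9 + 0.415 × 99.72
  = 37.3815 + 41.38380
  = 78.765
  ≈ 78.77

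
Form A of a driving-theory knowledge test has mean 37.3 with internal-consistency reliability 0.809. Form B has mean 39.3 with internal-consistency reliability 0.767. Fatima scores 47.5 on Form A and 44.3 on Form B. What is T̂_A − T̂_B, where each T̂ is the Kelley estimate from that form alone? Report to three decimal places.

T̂_A = 0.809(47.5) + 0.191(37.3) = 45.55180
T̂_B = 0.767(44.3) + 0.233(39.3) = 43.13500
T̂_A − T̂_B = 2.41680

2.417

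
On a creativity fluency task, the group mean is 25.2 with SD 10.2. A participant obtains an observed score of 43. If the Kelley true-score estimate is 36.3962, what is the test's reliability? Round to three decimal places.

0.629

T̂ = ρX + (1 − ρ)μ  ⇒  T̂ − μ = ρ(X − μ)
ρ = (T̂ − μ)/(X − μ) = (36.3962 − 25.2) / (43 − 25.2) = 11.1962 / 17.8 = 0.62900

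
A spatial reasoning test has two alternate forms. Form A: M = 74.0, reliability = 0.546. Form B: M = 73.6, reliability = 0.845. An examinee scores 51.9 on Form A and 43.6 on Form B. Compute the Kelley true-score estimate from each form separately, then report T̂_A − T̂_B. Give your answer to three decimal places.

13.683

T̂_A = 0.546(51.9) + 0.454(74.0) = 61.93340
T̂_B = 0.845(43.6) + 0.155(73.6) = 48.25000
T̂_A − T̂_B = 13.68340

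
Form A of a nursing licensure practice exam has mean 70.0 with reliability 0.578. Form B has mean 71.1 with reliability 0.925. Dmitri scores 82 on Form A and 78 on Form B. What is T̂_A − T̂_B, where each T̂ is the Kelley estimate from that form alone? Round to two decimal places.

-0.55

T̂_A = 0.578(82) + 0.422(70.0) = 76.9360
T̂_B = 0.925(78) + 0.075(71.1) = 77.4825
T̂_A − T̂_B = -0.5465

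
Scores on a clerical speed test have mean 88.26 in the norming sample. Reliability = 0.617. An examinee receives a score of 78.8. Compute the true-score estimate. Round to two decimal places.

82.42

T̂ = 0.617(78.8) + 0.383(88.26) = 48.6196 + 33.80358 = 82.423 → 82.42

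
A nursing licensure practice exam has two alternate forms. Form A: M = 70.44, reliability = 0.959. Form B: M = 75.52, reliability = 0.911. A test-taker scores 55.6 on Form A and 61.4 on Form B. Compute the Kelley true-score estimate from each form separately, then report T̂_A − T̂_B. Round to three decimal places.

-6.448

T̂_A = 0.959(55.6) + 0.041(70.44) = 56.20844
T̂_B = 0.911(61.4) + 0.089(75.52) = 62.65668
T̂_A − T̂_B = -6.44824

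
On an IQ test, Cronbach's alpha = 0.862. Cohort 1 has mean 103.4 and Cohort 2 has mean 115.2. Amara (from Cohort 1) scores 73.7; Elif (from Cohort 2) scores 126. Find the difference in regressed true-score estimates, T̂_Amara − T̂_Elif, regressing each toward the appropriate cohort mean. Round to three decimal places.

-46.711

T̂_Amara = 0.862(73.7) + 0.138(103.4) = 77.79860
T̂_Elif = 0.862(126) + 0.138(115.2) = 124.50960
Difference = 77.79860 − 124.50960 = -46.71100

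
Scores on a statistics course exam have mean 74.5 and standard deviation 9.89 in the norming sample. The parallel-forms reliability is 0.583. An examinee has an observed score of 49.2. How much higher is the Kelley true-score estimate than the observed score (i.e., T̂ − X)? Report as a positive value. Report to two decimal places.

T̂ = 0.583(49.2) + 0.417(74.5) = 28.6836 + 31.0665 = 59.7501 → 59.750
T̂ − X = 59.750 − 49.2 = 10.550 → 10.55

10.55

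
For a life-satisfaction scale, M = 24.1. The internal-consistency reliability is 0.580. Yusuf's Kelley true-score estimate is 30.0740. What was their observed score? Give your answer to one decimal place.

T̂ = ρX + (1 − ρ)μ  ⇒  X = (T̂ − (1 − ρ)μ) / ρ
X = (30.0740 − 0.420 × 24.1) / 0.580 = (30.0740 − 10.1220) / 0.580 = 19.9520 / 0.580 = 34.400

34.4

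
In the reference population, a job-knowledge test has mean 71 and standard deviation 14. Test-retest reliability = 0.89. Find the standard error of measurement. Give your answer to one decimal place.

4.6

SEM = SD · √(1 − ρ) = 14 × √0.11 = 14 × 0.3317 = 4.643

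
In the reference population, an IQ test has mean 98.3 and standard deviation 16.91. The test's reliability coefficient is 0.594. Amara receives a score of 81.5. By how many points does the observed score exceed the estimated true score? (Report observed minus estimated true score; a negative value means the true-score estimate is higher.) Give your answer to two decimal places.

-6.82

Kelley's formula gives T̂ = 0.594·81.5 + 0.406·98.3 = 48.4110 + 39.9098 = 88.3208.
X − T̂ = 81.5 − 88.321 = -6.821 → -6.82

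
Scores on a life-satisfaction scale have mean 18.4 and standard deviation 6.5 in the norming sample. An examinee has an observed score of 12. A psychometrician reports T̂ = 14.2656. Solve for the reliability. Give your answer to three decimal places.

0.646

T̂ = ρX + (1 − ρ)μ  ⇒  T̂ − μ = ρ(X − μ)
ρ = (T̂ − μ)/(X − μ) = (14.2656 − 18.4) / (12 − 18.4) = -4.1344 / -6.4 = 0.64600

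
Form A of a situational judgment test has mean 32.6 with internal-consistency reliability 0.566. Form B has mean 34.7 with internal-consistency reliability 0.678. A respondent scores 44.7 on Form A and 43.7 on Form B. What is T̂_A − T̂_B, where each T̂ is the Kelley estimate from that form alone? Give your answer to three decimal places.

-1.353

T̂_A = 0.566(44.7) + 0.434(32.6) = 39.44860
T̂_B = 0.678(43.7) + 0.322(34.7) = 40.80200
T̂_A − T̂_B = -1.35340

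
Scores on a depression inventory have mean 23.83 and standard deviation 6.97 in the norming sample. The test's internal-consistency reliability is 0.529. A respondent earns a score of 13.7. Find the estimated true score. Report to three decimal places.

18.471

T̂ = ρX + (1 − ρ)μ
  = 0.529 × 13.7 + 0.471 × 23.83
  = 7.2473 + 11.22393
  = 18.4712
  ≈ 18.471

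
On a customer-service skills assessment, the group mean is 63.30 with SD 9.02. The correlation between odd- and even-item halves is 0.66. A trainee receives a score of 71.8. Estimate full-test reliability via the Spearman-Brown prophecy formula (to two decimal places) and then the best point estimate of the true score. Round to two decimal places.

Spearman-Brown: ρ = 2r/(1 + r) = 2(0.66)/(1 + 0.66) = 1.320/1.66 = 0.7952 → 0.80
T̂ = ρX + (1 − ρ)μ
  = 0.80 × 71.8 + 0.20 × 63.30
  = 57.440 + 12.6600
  = 70.100
  ≈ 70.10

70.10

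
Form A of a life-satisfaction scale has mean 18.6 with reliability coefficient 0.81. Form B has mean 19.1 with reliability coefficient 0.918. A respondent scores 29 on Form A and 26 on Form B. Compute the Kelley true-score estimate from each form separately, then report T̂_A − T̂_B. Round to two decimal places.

1.59

T̂_A = 0.81(29) + 0.19(18.6) = 27.0240
T̂_B = 0.918(26) + 0.082(19.1) = 25.4342
T̂_A − T̂_B = 1.5898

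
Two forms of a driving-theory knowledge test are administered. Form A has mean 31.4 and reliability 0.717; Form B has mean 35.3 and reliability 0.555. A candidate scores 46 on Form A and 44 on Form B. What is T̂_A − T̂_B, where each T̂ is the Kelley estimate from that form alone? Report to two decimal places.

1.74

T̂_A = 0.717(46) + 0.283(31.4) = 41.8682
T̂_B = 0.555(44) + 0.445(35.3) = 40.1285
T̂_A − T̂_B = 1.7397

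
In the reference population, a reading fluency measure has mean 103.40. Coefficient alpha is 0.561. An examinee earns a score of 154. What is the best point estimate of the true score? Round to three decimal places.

T̂ = 0.561(154) + 0.439(103.40) = 86.394 + 45.39260 = 131.7866 → 131.787

131.787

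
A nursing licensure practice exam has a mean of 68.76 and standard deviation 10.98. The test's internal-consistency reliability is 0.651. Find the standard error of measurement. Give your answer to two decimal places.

SEM = SD · √(1 − ρ) = 10.98 × √0.349 = 10.98 × 0.5908 = 6.487

6.49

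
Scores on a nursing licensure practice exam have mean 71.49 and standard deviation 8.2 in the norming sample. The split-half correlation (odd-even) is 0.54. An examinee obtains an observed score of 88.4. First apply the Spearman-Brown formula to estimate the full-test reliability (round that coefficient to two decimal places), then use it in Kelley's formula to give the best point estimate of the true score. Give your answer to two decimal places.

Spearman-Brown: ρ = 2r/(1 + r) = 2(0.54)/(1 + 0.54) = 1.080/1.54 = 0.7013 → 0.70
T̂ = ρX + (1 − ρ)μ
  = 0.70 × 88.4 + 0.30 × 71.49
  = 61.880 + 21.4470
  = 83.327
  ≈ 83.33

83.33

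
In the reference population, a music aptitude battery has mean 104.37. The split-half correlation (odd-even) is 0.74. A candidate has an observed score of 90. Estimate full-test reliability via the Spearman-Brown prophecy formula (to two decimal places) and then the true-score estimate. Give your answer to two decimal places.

92.16

Spearman-Brown: ρ = 2r/(1 + r) = 2(0.74)/(1 + 0.74) = 1.480/1.74 = 0.8506 → 0.85
Regress the observed score toward the mean by the unreliability: T̂ = 0.85·90 + 0.15·104.37 = 76.50 + 15.6555 = 92.156.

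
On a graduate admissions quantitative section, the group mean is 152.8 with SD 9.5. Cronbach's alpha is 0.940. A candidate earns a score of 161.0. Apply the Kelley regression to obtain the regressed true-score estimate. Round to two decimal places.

160.51

T̂ = 0.940(161.0) + 0.060(152.8) = 151.3400 + 9.1680 = 160.508 → 160.51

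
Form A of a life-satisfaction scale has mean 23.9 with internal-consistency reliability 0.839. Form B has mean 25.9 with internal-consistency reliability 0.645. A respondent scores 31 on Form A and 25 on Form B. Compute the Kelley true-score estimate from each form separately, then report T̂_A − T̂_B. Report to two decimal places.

4.54

T̂_A = 0.839(31) + 0.161(23.9) = 29.8569
T̂_B = 0.645(25) + 0.355(25.9) = 25.3195
T̂_A − T̂_B = 4.5374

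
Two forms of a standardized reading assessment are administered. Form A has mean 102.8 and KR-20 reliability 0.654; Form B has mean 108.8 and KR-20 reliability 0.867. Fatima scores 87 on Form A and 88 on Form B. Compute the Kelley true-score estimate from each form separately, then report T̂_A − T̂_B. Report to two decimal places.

T̂_A = 0.654(87) + 0.346(102.8) = 92.4668
T̂_B = 0.867(88) + 0.133(108.8) = 90.7664
T̂_A − T̂_B = 1.7004

1.70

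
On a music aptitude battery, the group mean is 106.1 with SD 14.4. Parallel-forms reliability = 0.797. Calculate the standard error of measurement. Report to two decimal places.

6.49

SEM = SD · √(1 − ρ) = 14.4 × √0.203 = 14.4 × 0.4506 = 6.488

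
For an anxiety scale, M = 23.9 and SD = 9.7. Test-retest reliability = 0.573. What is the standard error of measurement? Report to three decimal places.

6.338

SEM = SD · √(1 − ρ) = 9.7 × √0.427 = 9.7 × 0.6535 = 6.3385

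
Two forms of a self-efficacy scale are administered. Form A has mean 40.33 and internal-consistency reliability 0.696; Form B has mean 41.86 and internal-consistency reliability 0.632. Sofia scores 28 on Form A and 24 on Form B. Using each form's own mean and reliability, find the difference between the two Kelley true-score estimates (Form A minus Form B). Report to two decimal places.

1.18

T̂_A = 0.696(28) + 0.304(40.33) = 31.7483
T̂_B = 0.632(24) + 0.368(41.86) = 30.5725
T̂_A − T̂_B = 1.1758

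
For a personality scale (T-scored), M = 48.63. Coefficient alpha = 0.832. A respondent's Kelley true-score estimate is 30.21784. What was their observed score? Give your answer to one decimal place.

26.5

T̂ = ρX + (1 − ρ)μ  ⇒  X = (T̂ − (1 − ρ)μ) / ρ
X = (30.21784 − 0.168 × 48.63) / 0.832 = (30.21784 − 8.16984) / 0.832 = 22.04800 / 0.832 = 26.500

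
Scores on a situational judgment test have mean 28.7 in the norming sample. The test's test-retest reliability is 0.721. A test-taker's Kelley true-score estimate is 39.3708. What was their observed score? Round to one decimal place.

T̂ = ρX + (1 − ρ)μ  ⇒  X = (T̂ − (1 − ρ)μ) / ρ
X = (39.3708 − 0.279 × 28.7) / 0.721 = (39.3708 − 8.0073) / 0.721 = 31.3635 / 0.721 = 43.500

43.5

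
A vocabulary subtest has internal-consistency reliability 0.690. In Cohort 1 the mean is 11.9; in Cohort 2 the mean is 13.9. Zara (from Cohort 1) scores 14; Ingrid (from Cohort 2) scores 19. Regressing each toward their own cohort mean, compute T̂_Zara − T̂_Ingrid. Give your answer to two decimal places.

T̂_Zara = 0.690(14) + 0.310(11.9) = 13.3490
T̂_Ingrid = 0.690(19) + 0.310(13.9) = 17.4190
Difference = 13.3490 − 17.4190 = -4.0700

-4.07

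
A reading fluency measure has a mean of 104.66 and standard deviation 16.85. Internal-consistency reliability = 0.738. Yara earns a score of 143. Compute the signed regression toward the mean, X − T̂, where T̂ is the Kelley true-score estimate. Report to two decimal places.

Regress the observed score toward the mean by the unreliability: T̂ = 0.738·143 + 0.262·104.66 = 105.534 + 27.42092 = 132.9549.
X − T̂ = 143 − 132.955 = 10.045 → 10.05

10.05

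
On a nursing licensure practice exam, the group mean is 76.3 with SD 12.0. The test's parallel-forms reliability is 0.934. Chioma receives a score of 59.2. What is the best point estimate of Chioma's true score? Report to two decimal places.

T̂ = 0.934(59.2) + 0.066(76.3) = 55.2928 + 5.0358 = 60.329 → 60.33

60.33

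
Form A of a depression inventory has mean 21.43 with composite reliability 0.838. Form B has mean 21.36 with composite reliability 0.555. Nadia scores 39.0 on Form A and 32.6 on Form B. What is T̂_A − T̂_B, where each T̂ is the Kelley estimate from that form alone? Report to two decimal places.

8.56

T̂_A = 0.838(39.0) + 0.162(21.43) = 36.1537
T̂_B = 0.555(32.6) + 0.445(21.36) = 27.5982
T̂_A − T̂_B = 8.5555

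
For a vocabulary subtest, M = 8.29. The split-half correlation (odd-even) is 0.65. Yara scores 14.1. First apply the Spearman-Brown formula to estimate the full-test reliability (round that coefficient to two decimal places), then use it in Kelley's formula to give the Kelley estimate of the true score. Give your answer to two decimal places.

Spearman-Brown: ρ = 2r/(1 + r) = 2(0.65)/(1 + 0.65) = 1.300/1.65 = 0.7879 → 0.79
T̂ = 0.79(14.1) + 0.21(8.29) = 11.139 + 1.7409 = 12.880 → 12.88

12.88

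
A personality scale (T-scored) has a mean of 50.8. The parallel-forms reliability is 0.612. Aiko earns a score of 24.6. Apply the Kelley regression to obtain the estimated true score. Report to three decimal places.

T̂ = 0.612(24.6) + 0.388(50.8) = 15.0552 + 19.7104 = 34.7656 → 34.766

34.766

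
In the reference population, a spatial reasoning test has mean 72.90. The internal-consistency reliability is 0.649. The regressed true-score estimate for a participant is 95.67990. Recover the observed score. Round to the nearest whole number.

108

T̂ = ρX + (1 − ρ)μ  ⇒  X = (T̂ − (1 − ρ)μ) / ρ
X = (95.67990 − 0.351 × 72.90) / 0.649 = (95.67990 − 25.58790) / 0.649 = 70.09200 / 0.649 = 108.00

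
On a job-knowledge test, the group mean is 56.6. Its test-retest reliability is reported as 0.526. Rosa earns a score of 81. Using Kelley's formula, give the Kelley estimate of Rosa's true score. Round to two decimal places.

T̂ = 0.526(81) + 0.474(56.6) = 42.606 + 26.8284 = 69.434 → 69.43

69.43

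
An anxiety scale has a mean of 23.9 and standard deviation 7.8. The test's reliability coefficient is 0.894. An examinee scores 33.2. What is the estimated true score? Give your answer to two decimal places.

T̂ = 0.894(33.2) + 0.106(23.9) = 29.6808 + 2.5334 = 32.214 → 32.21

32.21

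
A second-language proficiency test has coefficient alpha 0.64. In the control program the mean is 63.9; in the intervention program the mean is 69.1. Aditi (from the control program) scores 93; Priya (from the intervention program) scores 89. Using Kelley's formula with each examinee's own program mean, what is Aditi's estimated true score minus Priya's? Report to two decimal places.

T̂_Aditi = 0.64(93) + 0.36(63.9) = 82.5240
T̂_Priya = 0.64(89) + 0.36(69.1) = 81.8360
Difference = 82.5240 − 81.8360 = 0.6880

0.69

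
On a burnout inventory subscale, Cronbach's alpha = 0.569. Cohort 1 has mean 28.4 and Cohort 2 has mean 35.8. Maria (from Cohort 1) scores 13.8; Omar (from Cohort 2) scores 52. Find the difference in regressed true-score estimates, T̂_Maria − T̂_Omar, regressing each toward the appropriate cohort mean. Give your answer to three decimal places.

-24.925

T̂_Maria = 0.569(13.8) + 0.431(28.4) = 20.09260
T̂_Omar = 0.569(52) + 0.431(35.8) = 45.01780
Difference = 20.09260 − 45.01780 = -24.92520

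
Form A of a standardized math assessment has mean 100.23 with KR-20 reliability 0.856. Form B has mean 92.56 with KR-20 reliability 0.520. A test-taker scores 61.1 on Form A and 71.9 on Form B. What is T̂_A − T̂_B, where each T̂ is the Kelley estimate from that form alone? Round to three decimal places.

-15.082

T̂_A = 0.856(61.1) + 0.144(100.23) = 66.73472
T̂_B = 0.520(71.9) + 0.480(92.56) = 81.81680
T̂_A − T̂_B = -15.08208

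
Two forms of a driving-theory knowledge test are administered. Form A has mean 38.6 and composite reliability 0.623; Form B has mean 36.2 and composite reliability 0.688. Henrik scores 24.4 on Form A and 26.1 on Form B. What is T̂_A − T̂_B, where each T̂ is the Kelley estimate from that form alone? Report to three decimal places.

0.502

T̂_A = 0.623(24.4) + 0.377(38.6) = 29.75340
T̂_B = 0.688(26.1) + 0.312(36.2) = 29.25120
T̂_A − T̂_B = 0.50220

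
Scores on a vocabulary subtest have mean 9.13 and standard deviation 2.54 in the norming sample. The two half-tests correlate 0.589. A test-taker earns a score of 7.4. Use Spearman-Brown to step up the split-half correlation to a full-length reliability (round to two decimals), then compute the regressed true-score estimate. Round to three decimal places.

7.850

Spearman-Brown: ρ = 2r/(1 + r) = 2(0.589)/(1 + 0.589) = 1.1780/1.589 = 0.7413 → 0.74
T̂ = 0.74(7.4) + 0.26(9.13) = 5.476 + 2.3738 = 7.8498 → 7.850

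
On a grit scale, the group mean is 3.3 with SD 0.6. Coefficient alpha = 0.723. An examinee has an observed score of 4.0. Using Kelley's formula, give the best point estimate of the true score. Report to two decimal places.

3.81

T̂ = 0.723(4.0) + 0.277(3.3) = 2.8920 + 0.9141 = 3.806 → 3.81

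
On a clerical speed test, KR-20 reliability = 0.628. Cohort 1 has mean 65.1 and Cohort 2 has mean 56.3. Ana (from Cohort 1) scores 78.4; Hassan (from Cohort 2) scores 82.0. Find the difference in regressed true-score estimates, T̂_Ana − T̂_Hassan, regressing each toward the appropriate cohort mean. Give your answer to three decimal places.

T̂_Ana = 0.628(78.4) + 0.372(65.1) = 73.45240
T̂_Hassan = 0.628(82.0) + 0.372(56.3) = 72.43960
Difference = 73.45240 − 72.43960 = 1.01280

1.013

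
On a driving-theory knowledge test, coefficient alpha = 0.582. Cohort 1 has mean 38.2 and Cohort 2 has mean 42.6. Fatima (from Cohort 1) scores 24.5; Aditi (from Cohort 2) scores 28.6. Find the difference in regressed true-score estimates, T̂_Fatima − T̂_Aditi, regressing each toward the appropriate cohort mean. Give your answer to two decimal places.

-4.23

T̂_Fatima = 0.582(24.5) + 0.418(38.2) = 30.2266
T̂_Aditi = 0.582(28.6) + 0.418(42.6) = 34.4520
Difference = 30.2266 − 34.4520 = -4.2254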